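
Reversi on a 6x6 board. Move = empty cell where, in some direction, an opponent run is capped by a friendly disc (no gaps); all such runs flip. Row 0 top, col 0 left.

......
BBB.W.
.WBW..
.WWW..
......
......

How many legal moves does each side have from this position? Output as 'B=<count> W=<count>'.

-- B to move --
(0,3): no bracket -> illegal
(0,4): no bracket -> illegal
(0,5): no bracket -> illegal
(1,3): no bracket -> illegal
(1,5): no bracket -> illegal
(2,0): flips 1 -> legal
(2,4): flips 1 -> legal
(2,5): no bracket -> illegal
(3,0): flips 1 -> legal
(3,4): flips 1 -> legal
(4,0): flips 1 -> legal
(4,1): flips 2 -> legal
(4,2): flips 1 -> legal
(4,3): flips 2 -> legal
(4,4): flips 1 -> legal
B mobility = 9
-- W to move --
(0,0): flips 2 -> legal
(0,1): flips 2 -> legal
(0,2): flips 2 -> legal
(0,3): flips 1 -> legal
(1,3): flips 1 -> legal
(2,0): no bracket -> illegal
W mobility = 5

Answer: B=9 W=5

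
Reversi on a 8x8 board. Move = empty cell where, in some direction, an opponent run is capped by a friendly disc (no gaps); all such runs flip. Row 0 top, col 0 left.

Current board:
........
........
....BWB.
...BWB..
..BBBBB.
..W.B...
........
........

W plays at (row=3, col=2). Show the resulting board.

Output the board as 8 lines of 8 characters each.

Place W at (3,2); scan 8 dirs for brackets.
Dir NW: first cell '.' (not opp) -> no flip
Dir N: first cell '.' (not opp) -> no flip
Dir NE: first cell '.' (not opp) -> no flip
Dir W: first cell '.' (not opp) -> no flip
Dir E: opp run (3,3) capped by W -> flip
Dir SW: first cell '.' (not opp) -> no flip
Dir S: opp run (4,2) capped by W -> flip
Dir SE: opp run (4,3) (5,4), next='.' -> no flip
All flips: (3,3) (4,2)

Answer: ........
........
....BWB.
..WWWB..
..WBBBB.
..W.B...
........
........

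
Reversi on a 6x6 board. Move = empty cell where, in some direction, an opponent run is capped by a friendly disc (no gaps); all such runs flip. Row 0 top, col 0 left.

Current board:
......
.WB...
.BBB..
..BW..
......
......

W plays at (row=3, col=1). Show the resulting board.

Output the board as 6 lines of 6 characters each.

Answer: ......
.WB...
.WBB..
.WWW..
......
......

Derivation:
Place W at (3,1); scan 8 dirs for brackets.
Dir NW: first cell '.' (not opp) -> no flip
Dir N: opp run (2,1) capped by W -> flip
Dir NE: opp run (2,2), next='.' -> no flip
Dir W: first cell '.' (not opp) -> no flip
Dir E: opp run (3,2) capped by W -> flip
Dir SW: first cell '.' (not opp) -> no flip
Dir S: first cell '.' (not opp) -> no flip
Dir SE: first cell '.' (not opp) -> no flip
All flips: (2,1) (3,2)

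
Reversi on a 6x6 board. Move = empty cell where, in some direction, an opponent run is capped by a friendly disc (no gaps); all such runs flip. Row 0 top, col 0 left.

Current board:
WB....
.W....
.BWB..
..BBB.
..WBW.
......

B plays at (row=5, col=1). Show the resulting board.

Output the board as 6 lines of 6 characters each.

Place B at (5,1); scan 8 dirs for brackets.
Dir NW: first cell '.' (not opp) -> no flip
Dir N: first cell '.' (not opp) -> no flip
Dir NE: opp run (4,2) capped by B -> flip
Dir W: first cell '.' (not opp) -> no flip
Dir E: first cell '.' (not opp) -> no flip
Dir SW: edge -> no flip
Dir S: edge -> no flip
Dir SE: edge -> no flip
All flips: (4,2)

Answer: WB....
.W....
.BWB..
..BBB.
..BBW.
.B....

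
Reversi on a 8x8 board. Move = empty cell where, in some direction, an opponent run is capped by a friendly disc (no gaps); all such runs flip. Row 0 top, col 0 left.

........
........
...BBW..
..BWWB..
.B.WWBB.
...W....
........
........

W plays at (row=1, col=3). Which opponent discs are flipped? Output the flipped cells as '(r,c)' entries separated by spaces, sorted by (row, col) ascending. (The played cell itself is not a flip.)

Dir NW: first cell '.' (not opp) -> no flip
Dir N: first cell '.' (not opp) -> no flip
Dir NE: first cell '.' (not opp) -> no flip
Dir W: first cell '.' (not opp) -> no flip
Dir E: first cell '.' (not opp) -> no flip
Dir SW: first cell '.' (not opp) -> no flip
Dir S: opp run (2,3) capped by W -> flip
Dir SE: opp run (2,4) (3,5) (4,6), next='.' -> no flip

Answer: (2,3)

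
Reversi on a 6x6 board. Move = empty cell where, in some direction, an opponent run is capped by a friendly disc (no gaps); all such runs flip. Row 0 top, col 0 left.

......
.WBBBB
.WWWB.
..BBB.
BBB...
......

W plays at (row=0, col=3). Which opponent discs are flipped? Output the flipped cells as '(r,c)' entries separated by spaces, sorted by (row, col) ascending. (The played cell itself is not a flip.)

Answer: (1,2) (1,3)

Derivation:
Dir NW: edge -> no flip
Dir N: edge -> no flip
Dir NE: edge -> no flip
Dir W: first cell '.' (not opp) -> no flip
Dir E: first cell '.' (not opp) -> no flip
Dir SW: opp run (1,2) capped by W -> flip
Dir S: opp run (1,3) capped by W -> flip
Dir SE: opp run (1,4), next='.' -> no flip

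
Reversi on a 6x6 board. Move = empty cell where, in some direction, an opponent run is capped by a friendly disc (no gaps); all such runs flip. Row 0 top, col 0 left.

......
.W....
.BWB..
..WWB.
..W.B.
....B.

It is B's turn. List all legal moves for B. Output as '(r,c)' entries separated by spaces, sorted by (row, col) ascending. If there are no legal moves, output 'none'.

Answer: (0,0) (0,1) (3,1) (4,1) (4,3)

Derivation:
(0,0): flips 3 -> legal
(0,1): flips 1 -> legal
(0,2): no bracket -> illegal
(1,0): no bracket -> illegal
(1,2): no bracket -> illegal
(1,3): no bracket -> illegal
(2,0): no bracket -> illegal
(2,4): no bracket -> illegal
(3,1): flips 2 -> legal
(4,1): flips 1 -> legal
(4,3): flips 2 -> legal
(5,1): no bracket -> illegal
(5,2): no bracket -> illegal
(5,3): no bracket -> illegal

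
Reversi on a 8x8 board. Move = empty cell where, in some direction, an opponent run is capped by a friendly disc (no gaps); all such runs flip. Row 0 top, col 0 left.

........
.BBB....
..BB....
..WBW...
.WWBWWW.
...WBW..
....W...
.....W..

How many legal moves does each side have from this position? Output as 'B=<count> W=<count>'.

-- B to move --
(2,1): flips 1 -> legal
(2,4): flips 2 -> legal
(2,5): flips 1 -> legal
(3,0): no bracket -> illegal
(3,1): flips 1 -> legal
(3,5): flips 1 -> legal
(3,6): flips 1 -> legal
(3,7): no bracket -> illegal
(4,0): flips 2 -> legal
(4,7): flips 3 -> legal
(5,0): flips 2 -> legal
(5,1): flips 1 -> legal
(5,2): flips 3 -> legal
(5,6): flips 3 -> legal
(5,7): no bracket -> illegal
(6,2): no bracket -> illegal
(6,3): flips 1 -> legal
(6,5): no bracket -> illegal
(6,6): flips 2 -> legal
(7,3): no bracket -> illegal
(7,4): flips 1 -> legal
(7,6): no bracket -> illegal
B mobility = 15
-- W to move --
(0,0): flips 3 -> legal
(0,1): flips 2 -> legal
(0,2): flips 2 -> legal
(0,3): flips 4 -> legal
(0,4): no bracket -> illegal
(1,0): no bracket -> illegal
(1,4): flips 1 -> legal
(2,0): no bracket -> illegal
(2,1): no bracket -> illegal
(2,4): flips 1 -> legal
(3,1): no bracket -> illegal
(5,2): flips 1 -> legal
(6,3): flips 1 -> legal
(6,5): flips 2 -> legal
W mobility = 9

Answer: B=15 W=9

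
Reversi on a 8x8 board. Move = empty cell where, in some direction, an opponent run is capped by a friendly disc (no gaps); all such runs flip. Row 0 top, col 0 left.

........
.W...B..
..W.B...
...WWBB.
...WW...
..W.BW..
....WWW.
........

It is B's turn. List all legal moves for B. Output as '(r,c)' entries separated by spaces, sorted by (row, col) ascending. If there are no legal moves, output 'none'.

(0,0): no bracket -> illegal
(0,1): no bracket -> illegal
(0,2): no bracket -> illegal
(1,0): no bracket -> illegal
(1,2): no bracket -> illegal
(1,3): no bracket -> illegal
(2,0): no bracket -> illegal
(2,1): no bracket -> illegal
(2,3): no bracket -> illegal
(2,5): no bracket -> illegal
(3,1): no bracket -> illegal
(3,2): flips 3 -> legal
(4,1): no bracket -> illegal
(4,2): flips 1 -> legal
(4,5): no bracket -> illegal
(4,6): no bracket -> illegal
(5,1): no bracket -> illegal
(5,3): flips 1 -> legal
(5,6): flips 1 -> legal
(5,7): no bracket -> illegal
(6,1): no bracket -> illegal
(6,2): no bracket -> illegal
(6,3): no bracket -> illegal
(6,7): no bracket -> illegal
(7,3): no bracket -> illegal
(7,4): flips 1 -> legal
(7,5): no bracket -> illegal
(7,6): flips 1 -> legal
(7,7): no bracket -> illegal

Answer: (3,2) (4,2) (5,3) (5,6) (7,4) (7,6)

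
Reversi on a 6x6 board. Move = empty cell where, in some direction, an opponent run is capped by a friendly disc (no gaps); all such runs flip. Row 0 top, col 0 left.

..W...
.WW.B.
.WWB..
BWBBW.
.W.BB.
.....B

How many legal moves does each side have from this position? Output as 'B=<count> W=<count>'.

-- B to move --
(0,0): flips 2 -> legal
(0,1): flips 1 -> legal
(0,3): flips 2 -> legal
(1,0): flips 1 -> legal
(1,3): no bracket -> illegal
(2,0): flips 2 -> legal
(2,4): flips 1 -> legal
(2,5): flips 1 -> legal
(3,5): flips 1 -> legal
(4,0): no bracket -> illegal
(4,2): no bracket -> illegal
(4,5): flips 1 -> legal
(5,0): flips 1 -> legal
(5,1): no bracket -> illegal
(5,2): flips 1 -> legal
B mobility = 11
-- W to move --
(0,3): no bracket -> illegal
(0,4): no bracket -> illegal
(0,5): flips 3 -> legal
(1,3): no bracket -> illegal
(1,5): no bracket -> illegal
(2,0): no bracket -> illegal
(2,4): flips 1 -> legal
(2,5): no bracket -> illegal
(3,5): no bracket -> illegal
(4,0): no bracket -> illegal
(4,2): flips 1 -> legal
(4,5): no bracket -> illegal
(5,2): flips 1 -> legal
(5,3): no bracket -> illegal
(5,4): flips 3 -> legal
W mobility = 5

Answer: B=11 W=5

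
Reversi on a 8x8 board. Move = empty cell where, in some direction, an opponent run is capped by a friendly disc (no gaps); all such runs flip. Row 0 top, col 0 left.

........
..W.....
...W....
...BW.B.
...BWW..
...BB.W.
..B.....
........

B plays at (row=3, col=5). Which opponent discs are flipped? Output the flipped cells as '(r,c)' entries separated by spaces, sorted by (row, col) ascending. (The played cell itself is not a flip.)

Answer: (3,4) (4,4)

Derivation:
Dir NW: first cell '.' (not opp) -> no flip
Dir N: first cell '.' (not opp) -> no flip
Dir NE: first cell '.' (not opp) -> no flip
Dir W: opp run (3,4) capped by B -> flip
Dir E: first cell 'B' (not opp) -> no flip
Dir SW: opp run (4,4) capped by B -> flip
Dir S: opp run (4,5), next='.' -> no flip
Dir SE: first cell '.' (not opp) -> no flip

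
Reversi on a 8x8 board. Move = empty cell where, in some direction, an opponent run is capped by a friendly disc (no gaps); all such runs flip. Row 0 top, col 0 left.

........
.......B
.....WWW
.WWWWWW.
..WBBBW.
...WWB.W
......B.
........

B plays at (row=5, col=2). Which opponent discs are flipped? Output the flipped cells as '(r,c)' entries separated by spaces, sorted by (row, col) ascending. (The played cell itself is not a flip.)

Dir NW: first cell '.' (not opp) -> no flip
Dir N: opp run (4,2) (3,2), next='.' -> no flip
Dir NE: first cell 'B' (not opp) -> no flip
Dir W: first cell '.' (not opp) -> no flip
Dir E: opp run (5,3) (5,4) capped by B -> flip
Dir SW: first cell '.' (not opp) -> no flip
Dir S: first cell '.' (not opp) -> no flip
Dir SE: first cell '.' (not opp) -> no flip

Answer: (5,3) (5,4)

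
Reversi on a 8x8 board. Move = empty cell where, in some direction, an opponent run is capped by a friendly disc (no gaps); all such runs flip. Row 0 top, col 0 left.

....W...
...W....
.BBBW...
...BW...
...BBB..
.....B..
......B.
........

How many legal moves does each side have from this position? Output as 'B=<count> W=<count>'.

-- B to move --
(0,2): no bracket -> illegal
(0,3): flips 1 -> legal
(0,5): no bracket -> illegal
(1,2): no bracket -> illegal
(1,4): flips 2 -> legal
(1,5): flips 1 -> legal
(2,5): flips 2 -> legal
(3,5): flips 1 -> legal
B mobility = 5
-- W to move --
(1,0): no bracket -> illegal
(1,1): no bracket -> illegal
(1,2): flips 1 -> legal
(1,4): no bracket -> illegal
(2,0): flips 3 -> legal
(3,0): no bracket -> illegal
(3,1): flips 1 -> legal
(3,2): flips 1 -> legal
(3,5): no bracket -> illegal
(3,6): no bracket -> illegal
(4,2): flips 1 -> legal
(4,6): no bracket -> illegal
(5,2): flips 1 -> legal
(5,3): flips 3 -> legal
(5,4): flips 1 -> legal
(5,6): flips 1 -> legal
(5,7): no bracket -> illegal
(6,4): no bracket -> illegal
(6,5): no bracket -> illegal
(6,7): no bracket -> illegal
(7,5): no bracket -> illegal
(7,6): no bracket -> illegal
(7,7): no bracket -> illegal
W mobility = 9

Answer: B=5 W=9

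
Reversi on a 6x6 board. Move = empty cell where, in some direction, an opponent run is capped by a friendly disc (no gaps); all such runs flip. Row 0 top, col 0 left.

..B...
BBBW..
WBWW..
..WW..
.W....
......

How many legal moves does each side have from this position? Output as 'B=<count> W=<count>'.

-- B to move --
(0,3): no bracket -> illegal
(0,4): no bracket -> illegal
(1,4): flips 1 -> legal
(2,4): flips 3 -> legal
(3,0): flips 1 -> legal
(3,1): no bracket -> illegal
(3,4): flips 1 -> legal
(4,0): no bracket -> illegal
(4,2): flips 2 -> legal
(4,3): flips 1 -> legal
(4,4): flips 2 -> legal
(5,0): no bracket -> illegal
(5,1): no bracket -> illegal
(5,2): no bracket -> illegal
B mobility = 7
-- W to move --
(0,0): flips 2 -> legal
(0,1): flips 1 -> legal
(0,3): no bracket -> illegal
(3,0): no bracket -> illegal
(3,1): no bracket -> illegal
W mobility = 2

Answer: B=7 W=2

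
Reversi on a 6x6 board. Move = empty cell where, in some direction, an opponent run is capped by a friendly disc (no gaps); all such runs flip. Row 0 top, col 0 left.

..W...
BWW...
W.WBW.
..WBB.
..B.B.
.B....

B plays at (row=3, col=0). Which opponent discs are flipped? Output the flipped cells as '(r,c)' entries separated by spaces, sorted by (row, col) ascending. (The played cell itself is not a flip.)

Answer: (2,0)

Derivation:
Dir NW: edge -> no flip
Dir N: opp run (2,0) capped by B -> flip
Dir NE: first cell '.' (not opp) -> no flip
Dir W: edge -> no flip
Dir E: first cell '.' (not opp) -> no flip
Dir SW: edge -> no flip
Dir S: first cell '.' (not opp) -> no flip
Dir SE: first cell '.' (not opp) -> no flip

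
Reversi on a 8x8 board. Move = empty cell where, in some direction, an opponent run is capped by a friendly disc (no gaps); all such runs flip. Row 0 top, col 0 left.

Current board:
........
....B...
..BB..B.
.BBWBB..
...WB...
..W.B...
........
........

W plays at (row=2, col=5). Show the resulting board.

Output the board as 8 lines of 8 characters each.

Place W at (2,5); scan 8 dirs for brackets.
Dir NW: opp run (1,4), next='.' -> no flip
Dir N: first cell '.' (not opp) -> no flip
Dir NE: first cell '.' (not opp) -> no flip
Dir W: first cell '.' (not opp) -> no flip
Dir E: opp run (2,6), next='.' -> no flip
Dir SW: opp run (3,4) capped by W -> flip
Dir S: opp run (3,5), next='.' -> no flip
Dir SE: first cell '.' (not opp) -> no flip
All flips: (3,4)

Answer: ........
....B...
..BB.WB.
.BBWWB..
...WB...
..W.B...
........
........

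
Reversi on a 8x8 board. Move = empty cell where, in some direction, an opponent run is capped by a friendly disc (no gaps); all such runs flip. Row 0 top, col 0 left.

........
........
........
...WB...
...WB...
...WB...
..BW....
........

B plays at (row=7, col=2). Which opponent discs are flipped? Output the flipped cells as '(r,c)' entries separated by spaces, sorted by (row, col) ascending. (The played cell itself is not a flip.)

Answer: (6,3)

Derivation:
Dir NW: first cell '.' (not opp) -> no flip
Dir N: first cell 'B' (not opp) -> no flip
Dir NE: opp run (6,3) capped by B -> flip
Dir W: first cell '.' (not opp) -> no flip
Dir E: first cell '.' (not opp) -> no flip
Dir SW: edge -> no flip
Dir S: edge -> no flip
Dir SE: edge -> no flip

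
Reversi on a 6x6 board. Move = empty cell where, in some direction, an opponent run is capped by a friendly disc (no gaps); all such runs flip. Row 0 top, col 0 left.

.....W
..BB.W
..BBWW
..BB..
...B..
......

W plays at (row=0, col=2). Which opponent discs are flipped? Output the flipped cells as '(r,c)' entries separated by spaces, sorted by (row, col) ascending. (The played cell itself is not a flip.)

Dir NW: edge -> no flip
Dir N: edge -> no flip
Dir NE: edge -> no flip
Dir W: first cell '.' (not opp) -> no flip
Dir E: first cell '.' (not opp) -> no flip
Dir SW: first cell '.' (not opp) -> no flip
Dir S: opp run (1,2) (2,2) (3,2), next='.' -> no flip
Dir SE: opp run (1,3) capped by W -> flip

Answer: (1,3)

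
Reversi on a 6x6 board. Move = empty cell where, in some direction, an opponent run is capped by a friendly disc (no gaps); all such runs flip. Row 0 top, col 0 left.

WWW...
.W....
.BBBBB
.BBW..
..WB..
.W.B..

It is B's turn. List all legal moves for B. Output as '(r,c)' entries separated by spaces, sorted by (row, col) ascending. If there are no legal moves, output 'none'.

(0,3): no bracket -> illegal
(1,0): no bracket -> illegal
(1,2): no bracket -> illegal
(1,3): no bracket -> illegal
(2,0): no bracket -> illegal
(3,4): flips 1 -> legal
(4,0): no bracket -> illegal
(4,1): flips 1 -> legal
(4,4): flips 1 -> legal
(5,0): no bracket -> illegal
(5,2): flips 1 -> legal

Answer: (3,4) (4,1) (4,4) (5,2)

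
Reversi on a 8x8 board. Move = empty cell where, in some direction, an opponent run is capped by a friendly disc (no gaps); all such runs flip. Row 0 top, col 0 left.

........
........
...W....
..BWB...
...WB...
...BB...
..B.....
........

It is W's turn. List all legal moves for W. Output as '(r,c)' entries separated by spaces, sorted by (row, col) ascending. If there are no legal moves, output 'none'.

(2,1): flips 1 -> legal
(2,2): no bracket -> illegal
(2,4): no bracket -> illegal
(2,5): flips 1 -> legal
(3,1): flips 1 -> legal
(3,5): flips 1 -> legal
(4,1): flips 1 -> legal
(4,2): no bracket -> illegal
(4,5): flips 2 -> legal
(5,1): no bracket -> illegal
(5,2): no bracket -> illegal
(5,5): flips 1 -> legal
(6,1): no bracket -> illegal
(6,3): flips 1 -> legal
(6,4): no bracket -> illegal
(6,5): flips 1 -> legal
(7,1): no bracket -> illegal
(7,2): no bracket -> illegal
(7,3): no bracket -> illegal

Answer: (2,1) (2,5) (3,1) (3,5) (4,1) (4,5) (5,5) (6,3) (6,5)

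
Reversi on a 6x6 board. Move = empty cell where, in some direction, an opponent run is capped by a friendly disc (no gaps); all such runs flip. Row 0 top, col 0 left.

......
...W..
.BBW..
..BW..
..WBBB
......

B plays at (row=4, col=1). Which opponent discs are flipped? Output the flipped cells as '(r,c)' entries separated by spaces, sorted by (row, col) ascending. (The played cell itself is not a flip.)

Answer: (4,2)

Derivation:
Dir NW: first cell '.' (not opp) -> no flip
Dir N: first cell '.' (not opp) -> no flip
Dir NE: first cell 'B' (not opp) -> no flip
Dir W: first cell '.' (not opp) -> no flip
Dir E: opp run (4,2) capped by B -> flip
Dir SW: first cell '.' (not opp) -> no flip
Dir S: first cell '.' (not opp) -> no flip
Dir SE: first cell '.' (not opp) -> no flip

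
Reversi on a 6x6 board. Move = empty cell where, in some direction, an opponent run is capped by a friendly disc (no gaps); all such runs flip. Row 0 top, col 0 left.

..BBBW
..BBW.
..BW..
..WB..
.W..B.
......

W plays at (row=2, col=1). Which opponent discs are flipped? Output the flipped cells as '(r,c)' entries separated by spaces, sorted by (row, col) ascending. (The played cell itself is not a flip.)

Answer: (2,2)

Derivation:
Dir NW: first cell '.' (not opp) -> no flip
Dir N: first cell '.' (not opp) -> no flip
Dir NE: opp run (1,2) (0,3), next=edge -> no flip
Dir W: first cell '.' (not opp) -> no flip
Dir E: opp run (2,2) capped by W -> flip
Dir SW: first cell '.' (not opp) -> no flip
Dir S: first cell '.' (not opp) -> no flip
Dir SE: first cell 'W' (not opp) -> no flip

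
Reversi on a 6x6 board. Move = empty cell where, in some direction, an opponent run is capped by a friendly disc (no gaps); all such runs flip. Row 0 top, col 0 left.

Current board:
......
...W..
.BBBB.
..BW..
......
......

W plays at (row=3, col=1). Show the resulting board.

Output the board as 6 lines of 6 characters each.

Place W at (3,1); scan 8 dirs for brackets.
Dir NW: first cell '.' (not opp) -> no flip
Dir N: opp run (2,1), next='.' -> no flip
Dir NE: opp run (2,2) capped by W -> flip
Dir W: first cell '.' (not opp) -> no flip
Dir E: opp run (3,2) capped by W -> flip
Dir SW: first cell '.' (not opp) -> no flip
Dir S: first cell '.' (not opp) -> no flip
Dir SE: first cell '.' (not opp) -> no flip
All flips: (2,2) (3,2)

Answer: ......
...W..
.BWBB.
.WWW..
......
......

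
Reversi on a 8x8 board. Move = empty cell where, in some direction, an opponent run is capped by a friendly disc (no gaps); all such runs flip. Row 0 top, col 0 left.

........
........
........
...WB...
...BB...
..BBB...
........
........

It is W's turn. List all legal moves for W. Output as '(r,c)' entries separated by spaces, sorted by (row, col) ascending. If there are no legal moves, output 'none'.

(2,3): no bracket -> illegal
(2,4): no bracket -> illegal
(2,5): no bracket -> illegal
(3,2): no bracket -> illegal
(3,5): flips 1 -> legal
(4,1): no bracket -> illegal
(4,2): no bracket -> illegal
(4,5): no bracket -> illegal
(5,1): no bracket -> illegal
(5,5): flips 1 -> legal
(6,1): no bracket -> illegal
(6,2): no bracket -> illegal
(6,3): flips 2 -> legal
(6,4): no bracket -> illegal
(6,5): no bracket -> illegal

Answer: (3,5) (5,5) (6,3)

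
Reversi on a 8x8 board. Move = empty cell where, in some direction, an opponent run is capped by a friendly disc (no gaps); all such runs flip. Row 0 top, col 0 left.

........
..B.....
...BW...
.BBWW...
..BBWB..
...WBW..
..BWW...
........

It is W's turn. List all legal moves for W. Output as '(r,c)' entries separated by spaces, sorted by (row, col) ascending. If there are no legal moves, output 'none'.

Answer: (0,1) (1,3) (2,0) (2,2) (3,0) (3,5) (3,6) (4,1) (4,6) (5,1) (5,2) (5,6) (6,1) (7,1)

Derivation:
(0,1): flips 2 -> legal
(0,2): no bracket -> illegal
(0,3): no bracket -> illegal
(1,1): no bracket -> illegal
(1,3): flips 1 -> legal
(1,4): no bracket -> illegal
(2,0): flips 2 -> legal
(2,1): no bracket -> illegal
(2,2): flips 1 -> legal
(3,0): flips 2 -> legal
(3,5): flips 1 -> legal
(3,6): flips 2 -> legal
(4,0): no bracket -> illegal
(4,1): flips 2 -> legal
(4,6): flips 1 -> legal
(5,1): flips 1 -> legal
(5,2): flips 1 -> legal
(5,6): flips 1 -> legal
(6,1): flips 1 -> legal
(6,5): no bracket -> illegal
(7,1): flips 1 -> legal
(7,2): no bracket -> illegal
(7,3): no bracket -> illegal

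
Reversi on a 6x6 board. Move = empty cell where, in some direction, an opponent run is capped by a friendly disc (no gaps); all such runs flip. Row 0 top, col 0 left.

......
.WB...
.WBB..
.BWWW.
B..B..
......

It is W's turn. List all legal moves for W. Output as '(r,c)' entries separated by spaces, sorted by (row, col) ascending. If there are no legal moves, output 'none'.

Answer: (0,1) (0,2) (0,3) (1,3) (1,4) (2,4) (3,0) (4,1) (5,2) (5,3) (5,4)

Derivation:
(0,1): flips 2 -> legal
(0,2): flips 2 -> legal
(0,3): flips 1 -> legal
(1,3): flips 2 -> legal
(1,4): flips 1 -> legal
(2,0): no bracket -> illegal
(2,4): flips 2 -> legal
(3,0): flips 1 -> legal
(4,1): flips 1 -> legal
(4,2): no bracket -> illegal
(4,4): no bracket -> illegal
(5,0): no bracket -> illegal
(5,1): no bracket -> illegal
(5,2): flips 1 -> legal
(5,3): flips 1 -> legal
(5,4): flips 1 -> legal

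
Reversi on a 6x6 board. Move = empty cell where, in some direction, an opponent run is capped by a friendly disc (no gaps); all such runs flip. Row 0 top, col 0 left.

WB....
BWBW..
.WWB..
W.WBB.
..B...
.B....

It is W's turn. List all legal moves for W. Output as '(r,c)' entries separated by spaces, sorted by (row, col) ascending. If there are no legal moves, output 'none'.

Answer: (0,2) (0,3) (1,4) (2,0) (2,4) (3,5) (4,3) (4,4) (5,2)

Derivation:
(0,2): flips 2 -> legal
(0,3): flips 1 -> legal
(1,4): flips 1 -> legal
(2,0): flips 1 -> legal
(2,4): flips 1 -> legal
(2,5): no bracket -> illegal
(3,1): no bracket -> illegal
(3,5): flips 2 -> legal
(4,0): no bracket -> illegal
(4,1): no bracket -> illegal
(4,3): flips 2 -> legal
(4,4): flips 1 -> legal
(4,5): no bracket -> illegal
(5,0): no bracket -> illegal
(5,2): flips 1 -> legal
(5,3): no bracket -> illegal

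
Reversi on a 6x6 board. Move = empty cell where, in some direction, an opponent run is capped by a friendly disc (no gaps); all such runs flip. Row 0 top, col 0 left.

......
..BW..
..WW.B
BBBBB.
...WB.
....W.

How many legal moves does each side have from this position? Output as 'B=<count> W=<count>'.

-- B to move --
(0,2): no bracket -> illegal
(0,3): flips 2 -> legal
(0,4): flips 2 -> legal
(1,1): flips 1 -> legal
(1,4): flips 2 -> legal
(2,1): no bracket -> illegal
(2,4): no bracket -> illegal
(4,2): flips 1 -> legal
(4,5): no bracket -> illegal
(5,2): flips 1 -> legal
(5,3): flips 1 -> legal
(5,5): no bracket -> illegal
B mobility = 7
-- W to move --
(0,1): flips 1 -> legal
(0,2): flips 1 -> legal
(0,3): no bracket -> illegal
(1,1): flips 1 -> legal
(1,4): no bracket -> illegal
(1,5): no bracket -> illegal
(2,0): no bracket -> illegal
(2,1): flips 1 -> legal
(2,4): flips 2 -> legal
(3,5): no bracket -> illegal
(4,0): flips 1 -> legal
(4,1): flips 1 -> legal
(4,2): flips 1 -> legal
(4,5): flips 2 -> legal
(5,3): no bracket -> illegal
(5,5): flips 2 -> legal
W mobility = 10

Answer: B=7 W=10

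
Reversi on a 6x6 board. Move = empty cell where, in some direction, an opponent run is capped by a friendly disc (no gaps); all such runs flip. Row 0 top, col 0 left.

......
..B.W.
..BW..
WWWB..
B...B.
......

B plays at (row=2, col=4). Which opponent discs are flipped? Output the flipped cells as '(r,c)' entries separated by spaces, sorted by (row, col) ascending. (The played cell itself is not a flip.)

Answer: (2,3)

Derivation:
Dir NW: first cell '.' (not opp) -> no flip
Dir N: opp run (1,4), next='.' -> no flip
Dir NE: first cell '.' (not opp) -> no flip
Dir W: opp run (2,3) capped by B -> flip
Dir E: first cell '.' (not opp) -> no flip
Dir SW: first cell 'B' (not opp) -> no flip
Dir S: first cell '.' (not opp) -> no flip
Dir SE: first cell '.' (not opp) -> no flip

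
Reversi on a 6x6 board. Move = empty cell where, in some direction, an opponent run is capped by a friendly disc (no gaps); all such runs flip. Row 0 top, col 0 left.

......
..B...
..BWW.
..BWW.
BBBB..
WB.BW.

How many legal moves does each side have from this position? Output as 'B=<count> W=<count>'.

Answer: B=8 W=6

Derivation:
-- B to move --
(1,3): flips 2 -> legal
(1,4): flips 1 -> legal
(1,5): flips 2 -> legal
(2,5): flips 3 -> legal
(3,5): flips 2 -> legal
(4,4): flips 1 -> legal
(4,5): flips 2 -> legal
(5,5): flips 1 -> legal
B mobility = 8
-- W to move --
(0,1): flips 1 -> legal
(0,2): no bracket -> illegal
(0,3): no bracket -> illegal
(1,1): flips 1 -> legal
(1,3): no bracket -> illegal
(2,1): flips 3 -> legal
(3,0): flips 1 -> legal
(3,1): flips 1 -> legal
(4,4): no bracket -> illegal
(5,2): flips 3 -> legal
W mobility = 6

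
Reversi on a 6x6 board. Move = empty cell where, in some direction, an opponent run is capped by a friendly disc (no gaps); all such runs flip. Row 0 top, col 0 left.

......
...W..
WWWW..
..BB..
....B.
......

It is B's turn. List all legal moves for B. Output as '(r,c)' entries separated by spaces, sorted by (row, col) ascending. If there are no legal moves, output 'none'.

(0,2): no bracket -> illegal
(0,3): flips 2 -> legal
(0,4): no bracket -> illegal
(1,0): flips 1 -> legal
(1,1): flips 1 -> legal
(1,2): flips 1 -> legal
(1,4): flips 1 -> legal
(2,4): no bracket -> illegal
(3,0): no bracket -> illegal
(3,1): no bracket -> illegal
(3,4): no bracket -> illegal

Answer: (0,3) (1,0) (1,1) (1,2) (1,4)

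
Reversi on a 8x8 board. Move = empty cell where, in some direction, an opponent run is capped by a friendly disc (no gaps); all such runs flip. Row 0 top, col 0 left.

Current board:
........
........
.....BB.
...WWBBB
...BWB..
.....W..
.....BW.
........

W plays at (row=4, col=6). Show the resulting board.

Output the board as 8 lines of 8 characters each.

Answer: ........
........
.....BB.
...WWBBB
...BWWW.
.....W..
.....BW.
........

Derivation:
Place W at (4,6); scan 8 dirs for brackets.
Dir NW: opp run (3,5), next='.' -> no flip
Dir N: opp run (3,6) (2,6), next='.' -> no flip
Dir NE: opp run (3,7), next=edge -> no flip
Dir W: opp run (4,5) capped by W -> flip
Dir E: first cell '.' (not opp) -> no flip
Dir SW: first cell 'W' (not opp) -> no flip
Dir S: first cell '.' (not opp) -> no flip
Dir SE: first cell '.' (not opp) -> no flip
All flips: (4,5)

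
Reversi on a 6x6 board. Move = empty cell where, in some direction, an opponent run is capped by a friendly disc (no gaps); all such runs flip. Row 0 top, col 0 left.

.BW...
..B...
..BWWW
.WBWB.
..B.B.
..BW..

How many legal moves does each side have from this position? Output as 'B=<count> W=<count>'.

-- B to move --
(0,3): flips 1 -> legal
(1,1): no bracket -> illegal
(1,3): no bracket -> illegal
(1,4): flips 2 -> legal
(1,5): flips 2 -> legal
(2,0): flips 1 -> legal
(2,1): no bracket -> illegal
(3,0): flips 1 -> legal
(3,5): no bracket -> illegal
(4,0): flips 1 -> legal
(4,1): no bracket -> illegal
(4,3): no bracket -> illegal
(5,4): flips 1 -> legal
B mobility = 7
-- W to move --
(0,0): flips 1 -> legal
(0,3): no bracket -> illegal
(1,0): no bracket -> illegal
(1,1): flips 1 -> legal
(1,3): flips 1 -> legal
(2,1): flips 1 -> legal
(3,5): flips 2 -> legal
(4,1): flips 1 -> legal
(4,3): flips 1 -> legal
(4,5): flips 1 -> legal
(5,1): flips 2 -> legal
(5,4): flips 2 -> legal
(5,5): flips 1 -> legal
W mobility = 11

Answer: B=7 W=11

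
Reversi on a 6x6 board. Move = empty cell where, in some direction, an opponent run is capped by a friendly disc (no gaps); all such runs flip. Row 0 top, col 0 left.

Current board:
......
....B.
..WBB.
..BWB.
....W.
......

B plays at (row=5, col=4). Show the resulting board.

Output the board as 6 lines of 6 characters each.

Answer: ......
....B.
..WBB.
..BWB.
....B.
....B.

Derivation:
Place B at (5,4); scan 8 dirs for brackets.
Dir NW: first cell '.' (not opp) -> no flip
Dir N: opp run (4,4) capped by B -> flip
Dir NE: first cell '.' (not opp) -> no flip
Dir W: first cell '.' (not opp) -> no flip
Dir E: first cell '.' (not opp) -> no flip
Dir SW: edge -> no flip
Dir S: edge -> no flip
Dir SE: edge -> no flip
All flips: (4,4)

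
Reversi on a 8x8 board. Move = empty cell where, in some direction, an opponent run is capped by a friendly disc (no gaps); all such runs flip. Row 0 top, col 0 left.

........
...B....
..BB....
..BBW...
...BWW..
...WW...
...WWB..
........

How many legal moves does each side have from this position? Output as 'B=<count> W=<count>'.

Answer: B=7 W=9

Derivation:
-- B to move --
(2,4): no bracket -> illegal
(2,5): flips 1 -> legal
(3,5): flips 1 -> legal
(3,6): no bracket -> illegal
(4,2): no bracket -> illegal
(4,6): flips 2 -> legal
(5,2): no bracket -> illegal
(5,5): flips 1 -> legal
(5,6): flips 2 -> legal
(6,2): flips 2 -> legal
(7,2): no bracket -> illegal
(7,3): flips 2 -> legal
(7,4): no bracket -> illegal
(7,5): no bracket -> illegal
B mobility = 7
-- W to move --
(0,2): no bracket -> illegal
(0,3): flips 4 -> legal
(0,4): no bracket -> illegal
(1,1): flips 2 -> legal
(1,2): flips 1 -> legal
(1,4): no bracket -> illegal
(2,1): flips 2 -> legal
(2,4): no bracket -> illegal
(3,1): flips 2 -> legal
(4,1): no bracket -> illegal
(4,2): flips 1 -> legal
(5,2): flips 1 -> legal
(5,5): no bracket -> illegal
(5,6): no bracket -> illegal
(6,6): flips 1 -> legal
(7,4): no bracket -> illegal
(7,5): no bracket -> illegal
(7,6): flips 1 -> legal
W mobility = 9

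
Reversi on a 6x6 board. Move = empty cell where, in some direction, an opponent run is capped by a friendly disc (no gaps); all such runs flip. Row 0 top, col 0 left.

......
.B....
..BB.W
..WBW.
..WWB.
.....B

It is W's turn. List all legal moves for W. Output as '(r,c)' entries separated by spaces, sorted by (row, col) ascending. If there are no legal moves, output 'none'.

Answer: (1,2) (1,3) (1,4) (2,4) (4,5) (5,4)

Derivation:
(0,0): no bracket -> illegal
(0,1): no bracket -> illegal
(0,2): no bracket -> illegal
(1,0): no bracket -> illegal
(1,2): flips 2 -> legal
(1,3): flips 2 -> legal
(1,4): flips 1 -> legal
(2,0): no bracket -> illegal
(2,1): no bracket -> illegal
(2,4): flips 1 -> legal
(3,1): no bracket -> illegal
(3,5): no bracket -> illegal
(4,5): flips 1 -> legal
(5,3): no bracket -> illegal
(5,4): flips 1 -> legal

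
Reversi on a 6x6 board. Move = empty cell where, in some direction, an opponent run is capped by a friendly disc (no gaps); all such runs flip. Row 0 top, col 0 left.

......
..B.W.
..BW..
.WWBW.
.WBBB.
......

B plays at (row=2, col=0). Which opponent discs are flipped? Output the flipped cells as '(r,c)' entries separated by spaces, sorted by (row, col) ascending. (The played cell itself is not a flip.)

Dir NW: edge -> no flip
Dir N: first cell '.' (not opp) -> no flip
Dir NE: first cell '.' (not opp) -> no flip
Dir W: edge -> no flip
Dir E: first cell '.' (not opp) -> no flip
Dir SW: edge -> no flip
Dir S: first cell '.' (not opp) -> no flip
Dir SE: opp run (3,1) capped by B -> flip

Answer: (3,1)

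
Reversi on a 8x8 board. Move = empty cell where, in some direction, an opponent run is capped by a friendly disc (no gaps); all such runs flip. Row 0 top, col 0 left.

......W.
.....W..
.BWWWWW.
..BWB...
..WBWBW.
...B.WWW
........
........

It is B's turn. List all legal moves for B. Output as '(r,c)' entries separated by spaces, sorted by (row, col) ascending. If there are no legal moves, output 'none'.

(0,4): no bracket -> illegal
(0,5): no bracket -> illegal
(0,7): no bracket -> illegal
(1,1): no bracket -> illegal
(1,2): flips 2 -> legal
(1,3): flips 2 -> legal
(1,4): flips 2 -> legal
(1,6): flips 1 -> legal
(1,7): no bracket -> illegal
(2,7): flips 5 -> legal
(3,1): flips 1 -> legal
(3,5): flips 1 -> legal
(3,6): no bracket -> illegal
(3,7): no bracket -> illegal
(4,1): flips 1 -> legal
(4,7): flips 1 -> legal
(5,1): no bracket -> illegal
(5,2): flips 1 -> legal
(5,4): flips 1 -> legal
(6,4): no bracket -> illegal
(6,5): flips 1 -> legal
(6,6): no bracket -> illegal
(6,7): flips 1 -> legal

Answer: (1,2) (1,3) (1,4) (1,6) (2,7) (3,1) (3,5) (4,1) (4,7) (5,2) (5,4) (6,5) (6,7)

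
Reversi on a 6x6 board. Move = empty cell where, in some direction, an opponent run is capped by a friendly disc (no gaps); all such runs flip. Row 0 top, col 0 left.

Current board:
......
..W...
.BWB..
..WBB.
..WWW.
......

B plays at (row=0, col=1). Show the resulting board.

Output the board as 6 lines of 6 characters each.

Answer: .B....
..B...
.BWB..
..WBB.
..WWW.
......

Derivation:
Place B at (0,1); scan 8 dirs for brackets.
Dir NW: edge -> no flip
Dir N: edge -> no flip
Dir NE: edge -> no flip
Dir W: first cell '.' (not opp) -> no flip
Dir E: first cell '.' (not opp) -> no flip
Dir SW: first cell '.' (not opp) -> no flip
Dir S: first cell '.' (not opp) -> no flip
Dir SE: opp run (1,2) capped by B -> flip
All flips: (1,2)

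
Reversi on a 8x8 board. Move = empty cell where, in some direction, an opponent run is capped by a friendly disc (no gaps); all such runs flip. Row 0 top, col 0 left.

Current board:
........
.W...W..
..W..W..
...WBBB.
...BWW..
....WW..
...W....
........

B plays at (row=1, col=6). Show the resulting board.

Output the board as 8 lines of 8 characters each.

Answer: ........
.W...WB.
..W..B..
...WBBB.
...BWW..
....WW..
...W....
........

Derivation:
Place B at (1,6); scan 8 dirs for brackets.
Dir NW: first cell '.' (not opp) -> no flip
Dir N: first cell '.' (not opp) -> no flip
Dir NE: first cell '.' (not opp) -> no flip
Dir W: opp run (1,5), next='.' -> no flip
Dir E: first cell '.' (not opp) -> no flip
Dir SW: opp run (2,5) capped by B -> flip
Dir S: first cell '.' (not opp) -> no flip
Dir SE: first cell '.' (not opp) -> no flip
All flips: (2,5)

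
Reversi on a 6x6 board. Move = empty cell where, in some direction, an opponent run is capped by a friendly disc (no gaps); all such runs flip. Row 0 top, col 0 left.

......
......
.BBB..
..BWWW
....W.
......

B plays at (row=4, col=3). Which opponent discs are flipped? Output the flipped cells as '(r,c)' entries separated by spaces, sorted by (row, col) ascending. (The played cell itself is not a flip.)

Answer: (3,3)

Derivation:
Dir NW: first cell 'B' (not opp) -> no flip
Dir N: opp run (3,3) capped by B -> flip
Dir NE: opp run (3,4), next='.' -> no flip
Dir W: first cell '.' (not opp) -> no flip
Dir E: opp run (4,4), next='.' -> no flip
Dir SW: first cell '.' (not opp) -> no flip
Dir S: first cell '.' (not opp) -> no flip
Dir SE: first cell '.' (not opp) -> no flip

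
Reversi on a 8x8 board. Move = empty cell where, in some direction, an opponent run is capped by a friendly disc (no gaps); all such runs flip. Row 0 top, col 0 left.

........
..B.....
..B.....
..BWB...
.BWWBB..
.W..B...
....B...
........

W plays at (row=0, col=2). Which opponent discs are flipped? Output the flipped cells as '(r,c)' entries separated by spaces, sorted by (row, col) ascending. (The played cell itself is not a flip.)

Answer: (1,2) (2,2) (3,2)

Derivation:
Dir NW: edge -> no flip
Dir N: edge -> no flip
Dir NE: edge -> no flip
Dir W: first cell '.' (not opp) -> no flip
Dir E: first cell '.' (not opp) -> no flip
Dir SW: first cell '.' (not opp) -> no flip
Dir S: opp run (1,2) (2,2) (3,2) capped by W -> flip
Dir SE: first cell '.' (not opp) -> no flip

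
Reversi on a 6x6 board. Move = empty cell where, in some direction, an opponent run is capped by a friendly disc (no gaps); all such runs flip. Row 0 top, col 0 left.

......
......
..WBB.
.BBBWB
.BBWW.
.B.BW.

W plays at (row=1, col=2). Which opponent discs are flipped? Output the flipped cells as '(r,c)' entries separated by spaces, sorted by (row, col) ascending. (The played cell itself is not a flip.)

Answer: (2,3)

Derivation:
Dir NW: first cell '.' (not opp) -> no flip
Dir N: first cell '.' (not opp) -> no flip
Dir NE: first cell '.' (not opp) -> no flip
Dir W: first cell '.' (not opp) -> no flip
Dir E: first cell '.' (not opp) -> no flip
Dir SW: first cell '.' (not opp) -> no flip
Dir S: first cell 'W' (not opp) -> no flip
Dir SE: opp run (2,3) capped by W -> flip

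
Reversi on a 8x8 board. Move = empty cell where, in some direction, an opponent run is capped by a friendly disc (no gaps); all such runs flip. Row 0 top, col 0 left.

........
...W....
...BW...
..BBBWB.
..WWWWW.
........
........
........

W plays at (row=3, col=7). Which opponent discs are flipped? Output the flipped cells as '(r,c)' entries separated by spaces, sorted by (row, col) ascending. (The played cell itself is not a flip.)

Answer: (3,6)

Derivation:
Dir NW: first cell '.' (not opp) -> no flip
Dir N: first cell '.' (not opp) -> no flip
Dir NE: edge -> no flip
Dir W: opp run (3,6) capped by W -> flip
Dir E: edge -> no flip
Dir SW: first cell 'W' (not opp) -> no flip
Dir S: first cell '.' (not opp) -> no flip
Dir SE: edge -> no flip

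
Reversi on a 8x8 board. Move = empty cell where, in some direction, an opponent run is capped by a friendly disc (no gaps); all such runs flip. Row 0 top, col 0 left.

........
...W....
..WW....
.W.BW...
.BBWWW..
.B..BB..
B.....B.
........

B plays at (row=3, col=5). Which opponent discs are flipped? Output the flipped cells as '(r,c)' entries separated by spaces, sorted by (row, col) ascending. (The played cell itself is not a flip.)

Dir NW: first cell '.' (not opp) -> no flip
Dir N: first cell '.' (not opp) -> no flip
Dir NE: first cell '.' (not opp) -> no flip
Dir W: opp run (3,4) capped by B -> flip
Dir E: first cell '.' (not opp) -> no flip
Dir SW: opp run (4,4), next='.' -> no flip
Dir S: opp run (4,5) capped by B -> flip
Dir SE: first cell '.' (not opp) -> no flip

Answer: (3,4) (4,5)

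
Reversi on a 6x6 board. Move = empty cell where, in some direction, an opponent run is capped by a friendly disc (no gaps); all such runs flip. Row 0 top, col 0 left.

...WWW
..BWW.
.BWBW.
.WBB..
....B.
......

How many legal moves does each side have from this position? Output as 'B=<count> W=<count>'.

Answer: B=5 W=9

Derivation:
-- B to move --
(0,2): no bracket -> illegal
(1,1): flips 1 -> legal
(1,5): flips 3 -> legal
(2,0): no bracket -> illegal
(2,5): flips 1 -> legal
(3,0): flips 1 -> legal
(3,4): no bracket -> illegal
(3,5): no bracket -> illegal
(4,0): no bracket -> illegal
(4,1): flips 1 -> legal
(4,2): no bracket -> illegal
B mobility = 5
-- W to move --
(0,1): no bracket -> illegal
(0,2): flips 1 -> legal
(1,0): no bracket -> illegal
(1,1): flips 2 -> legal
(2,0): flips 1 -> legal
(3,0): flips 2 -> legal
(3,4): flips 2 -> legal
(3,5): no bracket -> illegal
(4,1): flips 2 -> legal
(4,2): flips 2 -> legal
(4,3): flips 2 -> legal
(4,5): no bracket -> illegal
(5,3): no bracket -> illegal
(5,4): no bracket -> illegal
(5,5): flips 2 -> legal
W mobility = 9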